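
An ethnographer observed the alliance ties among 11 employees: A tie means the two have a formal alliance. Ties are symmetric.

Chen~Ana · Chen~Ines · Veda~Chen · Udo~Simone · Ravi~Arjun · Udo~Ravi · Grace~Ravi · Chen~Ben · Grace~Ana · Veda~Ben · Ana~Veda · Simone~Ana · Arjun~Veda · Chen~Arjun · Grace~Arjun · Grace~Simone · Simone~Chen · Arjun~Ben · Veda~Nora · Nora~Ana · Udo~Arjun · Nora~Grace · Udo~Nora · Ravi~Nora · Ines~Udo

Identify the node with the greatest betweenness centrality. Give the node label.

Chen

Unnormalized betweenness of each node: Ana:15/7, Arjun:183/28, Ben:0, Chen:149/21, Grace:9/4, Ines:1/3, Nora:229/84, Ravi:9/14, Simone:143/84, Udo:419/84, Veda:31/12.
Chen has the largest value, 149/21, making it the main broker — the node through which the most shortest paths run.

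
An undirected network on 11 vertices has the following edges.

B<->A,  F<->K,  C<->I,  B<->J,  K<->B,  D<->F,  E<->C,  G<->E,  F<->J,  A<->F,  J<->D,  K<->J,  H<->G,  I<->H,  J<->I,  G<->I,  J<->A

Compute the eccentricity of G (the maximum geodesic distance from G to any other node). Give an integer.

Distances from G: A:3, B:3, C:2, D:3, E:1, F:3, H:1, I:1, J:2, K:3.
The largest is 3 (to D, K, F, A, and B), so the eccentricity of G is 3.

3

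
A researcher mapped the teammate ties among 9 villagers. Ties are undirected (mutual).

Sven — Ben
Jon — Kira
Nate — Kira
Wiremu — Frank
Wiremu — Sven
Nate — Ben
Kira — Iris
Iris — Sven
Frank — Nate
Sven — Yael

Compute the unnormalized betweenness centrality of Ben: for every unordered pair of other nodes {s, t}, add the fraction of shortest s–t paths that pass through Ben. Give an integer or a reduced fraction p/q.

2

Pairs whose geodesics pass through Ben — Yael–Nate: 1; Sven–Nate: 1.
All other pairs contribute 0.
Summing the contributions gives betweenness(Ben) = 2.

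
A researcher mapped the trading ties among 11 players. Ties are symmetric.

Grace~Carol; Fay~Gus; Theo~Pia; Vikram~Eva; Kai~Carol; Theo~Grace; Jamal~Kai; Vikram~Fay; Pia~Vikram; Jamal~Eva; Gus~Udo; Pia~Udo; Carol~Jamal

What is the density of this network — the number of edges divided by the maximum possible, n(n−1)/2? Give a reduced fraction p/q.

There are 13 edges and 11 nodes, so the maximum possible is C(11,2) = 55.
Density = 13/55.

13/55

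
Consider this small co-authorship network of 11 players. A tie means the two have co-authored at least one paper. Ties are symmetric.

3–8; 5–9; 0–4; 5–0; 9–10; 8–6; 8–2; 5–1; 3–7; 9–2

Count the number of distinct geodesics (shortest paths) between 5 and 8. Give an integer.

1

The shortest distance is 3, and the only length-3 path is 5–9–2–8. So there is exactly 1 shortest path.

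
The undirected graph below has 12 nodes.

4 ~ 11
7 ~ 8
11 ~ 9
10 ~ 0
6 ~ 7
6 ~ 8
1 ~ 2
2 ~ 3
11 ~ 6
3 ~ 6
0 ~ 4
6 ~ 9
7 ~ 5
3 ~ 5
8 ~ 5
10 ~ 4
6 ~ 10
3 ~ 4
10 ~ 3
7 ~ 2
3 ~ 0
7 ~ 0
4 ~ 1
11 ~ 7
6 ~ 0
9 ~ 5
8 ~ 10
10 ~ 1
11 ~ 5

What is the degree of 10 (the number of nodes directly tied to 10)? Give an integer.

6

10 is directly tied to 0, 1, 3, 4, 6, and 8. That is 6 neighbors, so the degree of 10 is 6.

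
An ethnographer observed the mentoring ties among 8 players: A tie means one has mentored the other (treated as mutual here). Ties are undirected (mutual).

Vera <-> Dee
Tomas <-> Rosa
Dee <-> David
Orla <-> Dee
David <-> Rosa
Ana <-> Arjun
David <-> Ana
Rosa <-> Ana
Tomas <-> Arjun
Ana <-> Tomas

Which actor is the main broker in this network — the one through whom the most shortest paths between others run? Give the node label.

David

Unnormalized betweenness of each node: Ana:13/2, Arjun:0, David:12, Dee:11, Orla:0, Rosa:2, Tomas:1/2, Vera:0.
David has the largest value, 12, making it the main broker — the node through which the most shortest paths run.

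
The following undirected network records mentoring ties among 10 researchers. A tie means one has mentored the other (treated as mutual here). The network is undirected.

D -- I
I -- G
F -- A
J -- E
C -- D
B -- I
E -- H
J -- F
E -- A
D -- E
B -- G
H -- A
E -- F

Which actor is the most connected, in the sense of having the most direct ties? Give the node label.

Degrees — A:3, B:2, C:1, D:3, E:5, F:3, G:2, H:2, I:3, J:2.
The maximum is 5, attained only by E.

E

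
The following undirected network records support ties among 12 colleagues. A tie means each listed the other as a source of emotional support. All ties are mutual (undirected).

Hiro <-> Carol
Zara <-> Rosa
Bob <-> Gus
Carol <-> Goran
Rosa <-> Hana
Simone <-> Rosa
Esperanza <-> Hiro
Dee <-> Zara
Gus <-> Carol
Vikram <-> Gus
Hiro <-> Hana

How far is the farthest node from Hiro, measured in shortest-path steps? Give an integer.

Distances from Hiro: Bob:3, Carol:1, Dee:4, Esperanza:1, Goran:2, Gus:2, Hana:1, Rosa:2, Simone:3, Vikram:3, Zara:3.
The largest is 4 (to Dee), so the eccentricity of Hiro is 4.

4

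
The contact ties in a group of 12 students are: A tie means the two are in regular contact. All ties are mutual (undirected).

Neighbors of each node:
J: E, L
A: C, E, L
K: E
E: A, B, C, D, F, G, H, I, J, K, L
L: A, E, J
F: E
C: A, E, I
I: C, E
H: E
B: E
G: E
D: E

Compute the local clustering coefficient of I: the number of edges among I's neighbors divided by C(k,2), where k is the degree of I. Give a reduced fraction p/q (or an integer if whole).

I's neighbors: C and E (k = 2).
Possible neighbor pairs: C(2,2) = 1. Edges among them: C–E → e = 1.
Clustering(I) = 1/1.

1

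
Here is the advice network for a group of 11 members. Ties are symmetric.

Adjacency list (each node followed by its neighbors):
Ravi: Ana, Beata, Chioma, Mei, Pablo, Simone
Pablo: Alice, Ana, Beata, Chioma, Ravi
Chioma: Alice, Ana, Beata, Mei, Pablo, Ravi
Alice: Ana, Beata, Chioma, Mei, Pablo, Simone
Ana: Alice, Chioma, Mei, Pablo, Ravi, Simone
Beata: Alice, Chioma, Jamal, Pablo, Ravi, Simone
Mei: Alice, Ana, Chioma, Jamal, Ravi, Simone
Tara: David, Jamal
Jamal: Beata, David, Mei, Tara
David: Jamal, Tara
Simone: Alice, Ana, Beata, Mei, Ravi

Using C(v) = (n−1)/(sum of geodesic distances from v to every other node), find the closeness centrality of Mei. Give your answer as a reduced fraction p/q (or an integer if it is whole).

Distances from Mei: Alice:1, Ana:1, Beata:2, Chioma:1, David:2, Jamal:1, Pablo:2, Ravi:1, Simone:1, Tara:2. Sum = 14.
n = 11, so closeness = 10/14 = 5/7.

5/7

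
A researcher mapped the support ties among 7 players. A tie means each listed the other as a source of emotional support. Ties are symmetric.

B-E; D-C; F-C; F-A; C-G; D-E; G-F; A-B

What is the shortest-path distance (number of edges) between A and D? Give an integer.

3

One shortest route is A – B – E – D, which uses 3 edges, and at distance 2 from A we only reach {C, E, G}, which does not include D. So d(A,D) = 3.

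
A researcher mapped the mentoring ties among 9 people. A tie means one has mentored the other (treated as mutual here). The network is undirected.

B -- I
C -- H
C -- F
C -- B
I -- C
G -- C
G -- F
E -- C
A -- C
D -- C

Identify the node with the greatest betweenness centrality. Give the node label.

Unnormalized betweenness of each node: A:0, B:0, C:26, D:0, E:0, F:0, G:0, H:0, I:0.
C has the largest value, 26, making it the main broker — the node through which the most shortest paths run.

C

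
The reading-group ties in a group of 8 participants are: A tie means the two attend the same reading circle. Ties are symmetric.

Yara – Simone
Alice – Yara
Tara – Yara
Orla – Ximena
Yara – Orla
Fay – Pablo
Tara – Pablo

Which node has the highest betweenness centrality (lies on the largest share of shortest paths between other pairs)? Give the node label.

Yara

Unnormalized betweenness of each node: Alice:0, Fay:0, Orla:6, Pablo:6, Simone:0, Tara:10, Ximena:0, Yara:17.
Yara has the largest value, 17, making it the main broker — the node through which the most shortest paths run.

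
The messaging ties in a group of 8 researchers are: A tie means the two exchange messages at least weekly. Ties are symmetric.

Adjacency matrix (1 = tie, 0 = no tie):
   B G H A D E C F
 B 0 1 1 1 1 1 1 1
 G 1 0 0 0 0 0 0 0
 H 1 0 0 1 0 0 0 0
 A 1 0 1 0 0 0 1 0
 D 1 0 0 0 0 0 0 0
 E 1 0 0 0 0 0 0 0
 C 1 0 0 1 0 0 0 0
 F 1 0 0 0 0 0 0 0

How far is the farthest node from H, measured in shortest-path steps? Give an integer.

2

Distances from H: A:1, B:1, C:2, D:2, E:2, F:2, G:2.
The largest is 2 (to G, D, E, C, and F), so the eccentricity of H is 2.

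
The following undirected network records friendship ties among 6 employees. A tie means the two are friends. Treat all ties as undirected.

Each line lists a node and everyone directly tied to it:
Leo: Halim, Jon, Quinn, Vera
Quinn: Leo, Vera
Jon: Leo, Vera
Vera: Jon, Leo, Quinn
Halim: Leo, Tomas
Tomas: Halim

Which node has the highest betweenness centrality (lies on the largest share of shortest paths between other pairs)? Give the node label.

Unnormalized betweenness of each node: Halim:4, Jon:0, Leo:13/2, Quinn:0, Tomas:0, Vera:1/2.
Leo has the largest value, 13/2, making it the main broker — the node through which the most shortest paths run.

Leo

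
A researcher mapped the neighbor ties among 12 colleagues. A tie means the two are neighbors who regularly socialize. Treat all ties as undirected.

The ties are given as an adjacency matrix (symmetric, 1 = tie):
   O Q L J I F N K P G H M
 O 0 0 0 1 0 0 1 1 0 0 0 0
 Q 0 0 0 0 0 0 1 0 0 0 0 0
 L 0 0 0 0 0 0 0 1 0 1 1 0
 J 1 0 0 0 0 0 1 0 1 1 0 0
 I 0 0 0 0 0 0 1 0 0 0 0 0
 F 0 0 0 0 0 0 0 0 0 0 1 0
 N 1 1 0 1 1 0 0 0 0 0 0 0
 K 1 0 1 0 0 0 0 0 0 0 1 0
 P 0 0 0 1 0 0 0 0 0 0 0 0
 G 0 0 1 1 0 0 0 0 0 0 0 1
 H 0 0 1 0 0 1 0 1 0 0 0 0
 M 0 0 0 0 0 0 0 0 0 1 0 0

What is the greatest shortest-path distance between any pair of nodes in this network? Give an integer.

Eccentricity of each node (its greatest distance to any other): F:5, G:3, H:4, I:5, J:4, K:3, L:4, M:4, N:4, O:3, P:5, Q:5.
The maximum eccentricity is 5, realized for instance by the pair Q–F via Q – N – O – K – H – F. So the diameter is 5.

5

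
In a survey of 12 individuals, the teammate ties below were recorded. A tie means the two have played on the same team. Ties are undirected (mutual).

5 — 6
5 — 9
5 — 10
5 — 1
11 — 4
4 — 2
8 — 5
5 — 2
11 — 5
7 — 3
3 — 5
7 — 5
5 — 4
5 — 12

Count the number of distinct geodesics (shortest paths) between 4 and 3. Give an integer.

1

The shortest distance is 2, and the only length-2 path is 4–5–3. So there is exactly 1 shortest path.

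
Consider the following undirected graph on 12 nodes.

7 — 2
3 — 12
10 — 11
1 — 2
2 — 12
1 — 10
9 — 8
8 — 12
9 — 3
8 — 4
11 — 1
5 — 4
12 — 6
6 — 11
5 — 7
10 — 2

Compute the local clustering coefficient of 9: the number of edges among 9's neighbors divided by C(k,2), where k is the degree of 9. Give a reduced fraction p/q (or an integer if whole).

0

9's neighbors: 3 and 8 (k = 2).
Possible neighbor pairs: C(2,2) = 1. Edges among them: none → e = 0.
Clustering(9) = 0/1.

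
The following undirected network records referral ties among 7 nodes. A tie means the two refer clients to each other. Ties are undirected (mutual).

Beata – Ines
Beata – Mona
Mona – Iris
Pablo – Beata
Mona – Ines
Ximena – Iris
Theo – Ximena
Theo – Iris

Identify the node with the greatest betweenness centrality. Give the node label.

Unnormalized betweenness of each node: Beata:5, Ines:0, Iris:8, Mona:9, Pablo:0, Theo:0, Ximena:0.
Mona has the largest value, 9, making it the main broker — the node through which the most shortest paths run.

Mona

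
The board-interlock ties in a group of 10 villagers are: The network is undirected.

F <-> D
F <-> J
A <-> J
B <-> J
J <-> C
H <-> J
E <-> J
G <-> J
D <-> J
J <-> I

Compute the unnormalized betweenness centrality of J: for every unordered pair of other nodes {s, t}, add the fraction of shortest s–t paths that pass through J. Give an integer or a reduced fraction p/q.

35

Pairs whose geodesics pass through J — A–B: 1; A–E: 1; A–H: 1; A–G: 1; A–D: 1; A–F: 1; A–C: 1; A–I: 1; B–E: 1; B–H: 1; B–G: 1; B–D: 1; B–F: 1; B–C: 1 … (+21 more pairs).
All other pairs contribute 0.
Summing the contributions gives betweenness(J) = 35.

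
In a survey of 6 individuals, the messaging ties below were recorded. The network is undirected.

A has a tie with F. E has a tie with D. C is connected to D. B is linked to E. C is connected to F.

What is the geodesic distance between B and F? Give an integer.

One shortest route is B – E – D – C – F, which uses 4 edges, and at distance 3 from B we only reach {C}, which does not include F. So d(B,F) = 4.

4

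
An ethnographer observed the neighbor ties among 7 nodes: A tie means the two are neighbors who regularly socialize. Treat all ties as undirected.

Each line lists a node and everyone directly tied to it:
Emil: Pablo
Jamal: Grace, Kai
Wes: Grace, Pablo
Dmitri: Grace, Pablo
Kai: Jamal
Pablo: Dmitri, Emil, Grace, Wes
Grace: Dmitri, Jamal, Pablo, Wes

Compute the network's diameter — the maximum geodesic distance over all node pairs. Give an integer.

Eccentricity of each node (its greatest distance to any other): Dmitri:3, Emil:4, Grace:2, Jamal:3, Kai:4, Pablo:3, Wes:3.
The maximum eccentricity is 4, realized for instance by the pair Kai–Emil via Kai – Jamal – Grace – Pablo – Emil. So the diameter is 4.

4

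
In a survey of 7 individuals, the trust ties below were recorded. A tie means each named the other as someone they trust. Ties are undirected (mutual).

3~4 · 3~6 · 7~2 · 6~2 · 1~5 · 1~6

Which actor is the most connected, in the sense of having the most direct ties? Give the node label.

Degrees — 1:2, 2:2, 3:2, 4:1, 5:1, 6:3, 7:1.
The maximum is 3, attained only by 6.

6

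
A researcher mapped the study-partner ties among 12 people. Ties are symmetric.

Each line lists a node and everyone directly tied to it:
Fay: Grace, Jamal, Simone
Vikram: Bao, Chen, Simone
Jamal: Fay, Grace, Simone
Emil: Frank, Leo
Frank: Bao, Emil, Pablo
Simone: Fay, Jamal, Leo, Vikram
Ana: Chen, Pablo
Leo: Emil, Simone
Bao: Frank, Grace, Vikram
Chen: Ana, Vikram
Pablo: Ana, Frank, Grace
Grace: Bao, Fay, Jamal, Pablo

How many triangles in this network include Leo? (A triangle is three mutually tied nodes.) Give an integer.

0

Leo's neighbors are Emil and Simone, but none of them are tied to each other, so no triangle contains Leo.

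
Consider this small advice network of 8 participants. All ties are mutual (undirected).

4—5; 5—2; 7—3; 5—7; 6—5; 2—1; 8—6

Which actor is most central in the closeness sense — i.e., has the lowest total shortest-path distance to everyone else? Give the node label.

Farness (sum of distances to all others) for each node — 1:20, 2:14, 3:20, 4:16, 5:10, 6:14, 7:14, 8:20.
The smallest farness is 10, for 5, so 5 has the highest closeness.

5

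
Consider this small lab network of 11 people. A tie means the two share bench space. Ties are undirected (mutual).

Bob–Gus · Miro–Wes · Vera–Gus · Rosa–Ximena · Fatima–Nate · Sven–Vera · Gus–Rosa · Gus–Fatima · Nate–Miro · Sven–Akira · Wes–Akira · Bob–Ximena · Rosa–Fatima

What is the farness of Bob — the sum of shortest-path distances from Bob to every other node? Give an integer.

27

Distances from Bob: Akira:4, Fatima:2, Gus:1, Miro:4, Nate:3, Rosa:2, Sven:3, Vera:2, Wes:5, Ximena:1.
Sum = 4 + 2 + 1 + 4 + 3 + 2 + 3 + 2 + 5 + 1 = 27.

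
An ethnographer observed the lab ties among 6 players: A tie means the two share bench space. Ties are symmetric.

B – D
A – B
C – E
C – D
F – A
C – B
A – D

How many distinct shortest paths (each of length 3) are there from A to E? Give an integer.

2

The shortest distance is 3. The length-3 paths are: A–D–C–E; A–B–C–E.
That gives 2 distinct shortest paths.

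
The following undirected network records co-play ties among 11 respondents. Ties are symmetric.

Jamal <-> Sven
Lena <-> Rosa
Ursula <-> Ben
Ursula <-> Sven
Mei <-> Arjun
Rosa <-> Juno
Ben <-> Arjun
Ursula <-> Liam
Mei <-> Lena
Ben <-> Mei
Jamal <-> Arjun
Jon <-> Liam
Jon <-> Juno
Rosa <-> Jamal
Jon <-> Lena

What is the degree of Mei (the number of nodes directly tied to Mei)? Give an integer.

3

Mei is directly tied to Arjun, Ben, and Lena. That is 3 neighbors, so the degree of Mei is 3.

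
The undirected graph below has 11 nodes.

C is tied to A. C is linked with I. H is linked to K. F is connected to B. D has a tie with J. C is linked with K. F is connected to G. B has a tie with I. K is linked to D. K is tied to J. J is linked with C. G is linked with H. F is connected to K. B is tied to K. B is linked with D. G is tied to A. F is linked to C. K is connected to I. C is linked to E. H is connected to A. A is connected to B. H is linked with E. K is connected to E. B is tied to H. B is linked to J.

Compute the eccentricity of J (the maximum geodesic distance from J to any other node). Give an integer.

Distances from J: A:2, B:1, C:1, D:1, E:2, F:2, G:3, H:2, I:2, K:1.
The largest is 3 (to G), so the eccentricity of J is 3.

3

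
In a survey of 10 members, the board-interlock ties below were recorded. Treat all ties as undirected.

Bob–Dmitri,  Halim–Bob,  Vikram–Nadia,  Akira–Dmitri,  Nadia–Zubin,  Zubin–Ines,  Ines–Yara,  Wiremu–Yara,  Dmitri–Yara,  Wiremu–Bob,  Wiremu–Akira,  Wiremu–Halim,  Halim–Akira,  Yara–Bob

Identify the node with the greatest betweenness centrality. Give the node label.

Unnormalized betweenness of each node: Akira:5/6, Bob:10/3, Dmitri:17/6, Halim:1/3, Ines:18, Nadia:8, Vikram:0, Wiremu:16/3, Yara:61/3, Zubin:14.
Yara has the largest value, 61/3, making it the main broker — the node through which the most shortest paths run.

Yara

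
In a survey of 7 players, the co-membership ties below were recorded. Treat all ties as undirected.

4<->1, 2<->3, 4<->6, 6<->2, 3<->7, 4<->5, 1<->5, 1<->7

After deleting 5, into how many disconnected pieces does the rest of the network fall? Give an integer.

5's neighbors (1 and 4) remain reachable from one another through other ties, so the rest of the network stays in one piece.

1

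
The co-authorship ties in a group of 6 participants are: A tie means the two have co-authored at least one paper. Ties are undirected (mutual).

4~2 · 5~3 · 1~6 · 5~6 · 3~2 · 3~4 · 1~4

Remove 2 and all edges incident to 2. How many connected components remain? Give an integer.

1

2's neighbors (3 and 4) remain reachable from one another through other ties, so the rest of the network stays in one piece.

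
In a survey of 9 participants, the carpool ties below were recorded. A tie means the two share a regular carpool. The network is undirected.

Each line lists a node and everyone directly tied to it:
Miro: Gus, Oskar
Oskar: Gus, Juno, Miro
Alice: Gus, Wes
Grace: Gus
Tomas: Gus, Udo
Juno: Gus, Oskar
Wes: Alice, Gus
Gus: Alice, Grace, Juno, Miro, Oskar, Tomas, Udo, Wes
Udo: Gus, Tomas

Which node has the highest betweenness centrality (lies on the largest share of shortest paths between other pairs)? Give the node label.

Unnormalized betweenness of each node: Alice:0, Grace:0, Gus:47/2, Juno:0, Miro:0, Oskar:1/2, Tomas:0, Udo:0, Wes:0.
Gus has the largest value, 47/2, making it the main broker — the node through which the most shortest paths run.

Gus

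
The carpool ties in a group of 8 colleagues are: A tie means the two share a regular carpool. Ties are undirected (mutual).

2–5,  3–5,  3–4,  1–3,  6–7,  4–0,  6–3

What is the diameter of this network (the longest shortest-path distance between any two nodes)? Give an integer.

4

Eccentricity of each node (its greatest distance to any other): 0:4, 1:3, 2:4, 3:2, 4:3, 5:3, 6:3, 7:4.
The maximum eccentricity is 4, realized for instance by the pair 0–2 via 0 – 4 – 3 – 5 – 2. So the diameter is 4.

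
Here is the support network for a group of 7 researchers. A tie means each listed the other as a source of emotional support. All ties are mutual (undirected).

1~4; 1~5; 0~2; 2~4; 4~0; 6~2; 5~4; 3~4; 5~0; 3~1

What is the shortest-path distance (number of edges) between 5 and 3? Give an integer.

2

One shortest route is 5 – 4 – 3, which uses 2 edges, and 5 and 3 are not directly tied, so nothing shorter exists. So d(5,3) = 2.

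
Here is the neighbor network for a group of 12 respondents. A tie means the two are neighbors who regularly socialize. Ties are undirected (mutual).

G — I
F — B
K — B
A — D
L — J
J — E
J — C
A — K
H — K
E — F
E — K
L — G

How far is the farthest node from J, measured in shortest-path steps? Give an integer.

4

Distances from J: A:3, B:3, C:1, D:4, E:1, F:2, G:2, H:3, I:3, K:2, L:1.
The largest is 4 (to D), so the eccentricity of J is 4.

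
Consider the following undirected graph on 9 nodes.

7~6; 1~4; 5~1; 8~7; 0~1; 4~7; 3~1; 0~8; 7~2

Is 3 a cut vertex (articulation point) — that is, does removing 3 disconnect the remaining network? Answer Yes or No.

No

Even without 3, every remaining node can still reach every other (the residual graph is connected), so 3 is not a cut vertex.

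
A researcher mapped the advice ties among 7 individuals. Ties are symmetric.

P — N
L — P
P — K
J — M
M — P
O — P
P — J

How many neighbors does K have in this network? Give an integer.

1

K is directly tied to P. That is 1 neighbor, so the degree of K is 1.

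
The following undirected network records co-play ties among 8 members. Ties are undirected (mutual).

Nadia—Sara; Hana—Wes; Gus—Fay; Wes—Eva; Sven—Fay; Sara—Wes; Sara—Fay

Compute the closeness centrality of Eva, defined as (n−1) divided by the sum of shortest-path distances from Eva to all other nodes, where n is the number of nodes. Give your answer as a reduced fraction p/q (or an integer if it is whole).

7/19

Distances from Eva: Fay:3, Gus:4, Hana:2, Nadia:3, Sara:2, Sven:4, Wes:1. Sum = 19.
n = 8, so closeness = 7/19.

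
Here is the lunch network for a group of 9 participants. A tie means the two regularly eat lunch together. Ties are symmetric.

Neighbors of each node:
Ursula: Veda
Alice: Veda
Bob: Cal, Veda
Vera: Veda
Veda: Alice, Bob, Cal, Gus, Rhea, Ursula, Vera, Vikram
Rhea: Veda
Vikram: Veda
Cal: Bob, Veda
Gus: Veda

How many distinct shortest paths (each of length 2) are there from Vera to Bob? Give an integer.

The shortest distance is 2, and the only length-2 path is Vera–Veda–Bob. So there is exactly 1 shortest path.

1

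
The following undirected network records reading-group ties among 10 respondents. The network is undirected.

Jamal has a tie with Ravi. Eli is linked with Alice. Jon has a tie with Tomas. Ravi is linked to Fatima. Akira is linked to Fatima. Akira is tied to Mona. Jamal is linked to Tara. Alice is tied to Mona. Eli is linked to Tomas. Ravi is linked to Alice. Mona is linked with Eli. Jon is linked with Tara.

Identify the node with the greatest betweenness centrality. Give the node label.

Unnormalized betweenness of each node: Akira:2, Alice:13/2, Eli:17/2, Fatima:3, Jamal:13/2, Jon:7/2, Mona:5, Ravi:23/2, Tara:4, Tomas:11/2.
Ravi has the largest value, 23/2, making it the main broker — the node through which the most shortest paths run.

Ravi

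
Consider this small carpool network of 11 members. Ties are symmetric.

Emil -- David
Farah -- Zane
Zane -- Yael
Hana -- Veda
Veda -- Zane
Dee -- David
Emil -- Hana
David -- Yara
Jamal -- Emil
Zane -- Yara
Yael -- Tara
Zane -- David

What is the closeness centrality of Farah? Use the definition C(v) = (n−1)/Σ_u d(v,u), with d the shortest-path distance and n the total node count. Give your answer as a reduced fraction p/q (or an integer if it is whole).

Distances from Farah: David:2, Dee:3, Emil:3, Hana:3, Jamal:4, Tara:3, Veda:2, Yael:2, Yara:2, Zane:1. Sum = 25.
n = 11, so closeness = 10/25 = 2/5.

2/5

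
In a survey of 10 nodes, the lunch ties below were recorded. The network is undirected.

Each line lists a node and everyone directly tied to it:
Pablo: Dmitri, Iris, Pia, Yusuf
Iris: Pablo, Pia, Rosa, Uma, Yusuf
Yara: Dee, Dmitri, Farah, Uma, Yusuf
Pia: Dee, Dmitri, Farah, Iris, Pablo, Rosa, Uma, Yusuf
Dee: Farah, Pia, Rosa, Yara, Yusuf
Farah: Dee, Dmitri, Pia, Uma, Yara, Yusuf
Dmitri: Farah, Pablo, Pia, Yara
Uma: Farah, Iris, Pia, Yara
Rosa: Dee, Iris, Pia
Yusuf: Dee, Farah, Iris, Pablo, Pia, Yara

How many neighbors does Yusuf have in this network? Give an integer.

6

Yusuf is directly tied to Dee, Farah, Iris, Pablo, Pia, and Yara. That is 6 neighbors, so the degree of Yusuf is 6.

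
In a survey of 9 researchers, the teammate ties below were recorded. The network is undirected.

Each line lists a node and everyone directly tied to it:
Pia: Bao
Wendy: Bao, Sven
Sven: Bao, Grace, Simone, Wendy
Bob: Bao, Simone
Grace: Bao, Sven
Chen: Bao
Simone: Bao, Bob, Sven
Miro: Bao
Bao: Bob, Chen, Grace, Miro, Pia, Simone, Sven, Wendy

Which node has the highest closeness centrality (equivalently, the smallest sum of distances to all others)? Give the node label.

Farness (sum of distances to all others) for each node — Bao:8, Bob:14, Chen:15, Grace:14, Miro:15, Pia:15, Simone:13, Sven:12, Wendy:14.
The smallest farness is 8, for Bao, so Bao has the highest closeness.

Bao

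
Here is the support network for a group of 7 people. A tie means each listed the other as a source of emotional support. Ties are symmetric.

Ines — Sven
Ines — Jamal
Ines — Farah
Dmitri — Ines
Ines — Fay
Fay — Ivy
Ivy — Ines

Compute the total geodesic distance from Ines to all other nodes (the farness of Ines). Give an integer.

Distances from Ines: Dmitri:1, Farah:1, Fay:1, Ivy:1, Jamal:1, Sven:1.
Sum = 1 + 1 + 1 + 1 + 1 + 1 = 6.

6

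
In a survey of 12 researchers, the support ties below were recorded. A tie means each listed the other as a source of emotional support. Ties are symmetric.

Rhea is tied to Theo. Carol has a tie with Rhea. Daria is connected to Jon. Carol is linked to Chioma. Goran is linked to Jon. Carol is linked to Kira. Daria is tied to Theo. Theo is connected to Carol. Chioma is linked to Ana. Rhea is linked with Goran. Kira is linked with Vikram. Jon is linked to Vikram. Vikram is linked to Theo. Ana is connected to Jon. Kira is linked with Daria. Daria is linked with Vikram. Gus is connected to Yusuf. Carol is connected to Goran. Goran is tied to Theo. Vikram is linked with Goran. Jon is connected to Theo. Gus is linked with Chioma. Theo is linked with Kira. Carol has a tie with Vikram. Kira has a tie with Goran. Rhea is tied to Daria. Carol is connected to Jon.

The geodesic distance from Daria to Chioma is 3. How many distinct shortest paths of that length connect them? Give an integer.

6

The shortest distance is 3. The length-3 paths are: Daria–Theo–Carol–Chioma; Daria–Vikram–Carol–Chioma; Daria–Jon–Carol–Chioma; Daria–Rhea–Carol–Chioma; Daria–Kira–Carol–Chioma; Daria–Jon–Ana–Chioma.
That gives 6 distinct shortest paths.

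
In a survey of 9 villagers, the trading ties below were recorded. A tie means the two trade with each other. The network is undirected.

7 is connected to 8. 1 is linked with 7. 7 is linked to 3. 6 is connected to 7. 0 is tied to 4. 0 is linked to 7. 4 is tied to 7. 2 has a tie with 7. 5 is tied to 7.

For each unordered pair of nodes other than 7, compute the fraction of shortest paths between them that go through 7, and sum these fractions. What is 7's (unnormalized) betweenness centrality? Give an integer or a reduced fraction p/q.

27

Pairs whose geodesics pass through 7 — 0–2: 1; 0–1: 1; 0–5: 1; 0–8: 1; 0–6: 1; 0–3: 1; 2–1: 1; 2–5: 1; 2–4: 1; 2–8: 1; 2–6: 1; 2–3: 1; 1–5: 1; 1–4: 1 … (+13 more pairs).
All other pairs contribute 0.
Summing the contributions gives betweenness(7) = 27.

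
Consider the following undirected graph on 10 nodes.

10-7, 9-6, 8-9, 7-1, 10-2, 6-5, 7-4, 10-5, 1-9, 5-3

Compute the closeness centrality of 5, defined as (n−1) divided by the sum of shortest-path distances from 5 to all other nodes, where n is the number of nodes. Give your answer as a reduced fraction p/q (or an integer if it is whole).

1/2

Distances from 5: 1:3, 2:2, 3:1, 4:3, 6:1, 7:2, 8:3, 9:2, 10:1. Sum = 18.
n = 10, so closeness = 9/18 = 1/2.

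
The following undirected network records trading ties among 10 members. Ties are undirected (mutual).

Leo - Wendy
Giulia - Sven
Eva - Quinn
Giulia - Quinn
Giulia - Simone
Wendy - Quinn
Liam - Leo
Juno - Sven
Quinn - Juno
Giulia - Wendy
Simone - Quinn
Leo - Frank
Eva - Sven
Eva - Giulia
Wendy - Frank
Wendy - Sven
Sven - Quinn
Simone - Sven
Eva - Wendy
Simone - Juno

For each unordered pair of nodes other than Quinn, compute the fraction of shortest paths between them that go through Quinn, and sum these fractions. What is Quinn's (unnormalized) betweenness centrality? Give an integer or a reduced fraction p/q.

9/2

Pairs whose geodesics pass through Quinn — Giulia–Juno: 1/3; Simone–Wendy: 1/3; Simone–Eva: 1/3; Simone–Frank: 1/3; Simone–Leo: 1/3; Simone–Liam: 1/3; Wendy–Juno: 1/2; Eva–Juno: 1/2; Juno–Frank: 1/2; Juno–Leo: 1/2; Juno–Liam: 1/2.
All other pairs contribute 0.
Summing the contributions gives betweenness(Quinn) = 9/2.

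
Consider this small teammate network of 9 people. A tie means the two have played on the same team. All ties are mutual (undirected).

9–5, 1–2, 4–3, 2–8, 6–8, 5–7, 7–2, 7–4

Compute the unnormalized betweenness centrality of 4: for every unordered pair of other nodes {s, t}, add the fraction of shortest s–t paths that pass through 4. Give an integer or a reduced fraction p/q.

7

Pairs whose geodesics pass through 4 — 9–3: 1; 7–3: 1; 6–3: 1; 8–3: 1; 5–3: 1; 1–3: 1; 3–2: 1.
All other pairs contribute 0.
Summing the contributions gives betweenness(4) = 7.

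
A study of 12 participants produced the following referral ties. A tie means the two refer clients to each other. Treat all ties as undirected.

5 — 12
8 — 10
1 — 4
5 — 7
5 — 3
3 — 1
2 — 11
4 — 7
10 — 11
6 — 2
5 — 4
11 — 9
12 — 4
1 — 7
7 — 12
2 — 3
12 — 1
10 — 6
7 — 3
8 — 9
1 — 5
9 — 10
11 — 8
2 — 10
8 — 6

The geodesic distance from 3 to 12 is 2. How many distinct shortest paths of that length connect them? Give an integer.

3

The shortest distance is 2. The length-2 paths are: 3–5–12; 3–7–12; 3–1–12.
That gives 3 distinct shortest paths.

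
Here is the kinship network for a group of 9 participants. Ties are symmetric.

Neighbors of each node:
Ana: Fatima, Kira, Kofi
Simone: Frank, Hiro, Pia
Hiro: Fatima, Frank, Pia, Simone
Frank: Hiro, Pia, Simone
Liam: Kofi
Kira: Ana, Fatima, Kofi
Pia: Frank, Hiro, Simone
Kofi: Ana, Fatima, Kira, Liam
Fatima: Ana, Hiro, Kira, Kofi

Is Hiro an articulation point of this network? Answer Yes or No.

Removing Hiro leaves {Frank, Pia, and Simone} with no path to {Ana, Fatima, Kira, Kofi, and Liam}, so the network splits into 2 components. Hiro is a cut vertex.

Yes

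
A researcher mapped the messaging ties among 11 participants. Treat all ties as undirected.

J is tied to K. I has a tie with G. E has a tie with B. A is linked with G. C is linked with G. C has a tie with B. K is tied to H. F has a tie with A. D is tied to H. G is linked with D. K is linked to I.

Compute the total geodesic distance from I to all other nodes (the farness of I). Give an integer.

Distances from I: A:2, B:3, C:2, D:2, E:4, F:3, G:1, H:2, J:2, K:1.
Sum = 2 + 3 + 2 + 2 + 4 + 3 + 1 + 2 + 2 + 1 = 22.

22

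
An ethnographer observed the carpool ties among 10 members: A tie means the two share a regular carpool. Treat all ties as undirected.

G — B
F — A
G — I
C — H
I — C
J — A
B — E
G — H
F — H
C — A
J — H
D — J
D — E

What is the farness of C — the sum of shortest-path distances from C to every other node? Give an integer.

Distances from C: A:1, B:3, D:3, E:4, F:2, G:2, H:1, I:1, J:2.
Sum = 1 + 3 + 3 + 4 + 2 + 2 + 1 + 1 + 2 = 19.

19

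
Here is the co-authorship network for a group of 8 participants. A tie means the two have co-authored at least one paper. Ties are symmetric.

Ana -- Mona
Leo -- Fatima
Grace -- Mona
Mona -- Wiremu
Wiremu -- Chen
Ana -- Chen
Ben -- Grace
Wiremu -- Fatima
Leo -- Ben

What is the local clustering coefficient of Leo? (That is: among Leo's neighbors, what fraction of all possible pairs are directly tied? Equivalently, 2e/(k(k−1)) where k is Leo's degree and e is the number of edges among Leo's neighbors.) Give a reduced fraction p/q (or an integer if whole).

0

Leo's neighbors: Ben and Fatima (k = 2).
Possible neighbor pairs: C(2,2) = 1. Edges among them: none → e = 0.
Clustering(Leo) = 0/1.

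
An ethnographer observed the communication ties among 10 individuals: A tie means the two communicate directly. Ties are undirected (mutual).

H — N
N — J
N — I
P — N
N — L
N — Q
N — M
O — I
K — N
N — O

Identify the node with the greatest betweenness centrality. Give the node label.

Unnormalized betweenness of each node: H:0, I:0, J:0, K:0, L:0, M:0, N:35, O:0, P:0, Q:0.
N has the largest value, 35, making it the main broker — the node through which the most shortest paths run.

N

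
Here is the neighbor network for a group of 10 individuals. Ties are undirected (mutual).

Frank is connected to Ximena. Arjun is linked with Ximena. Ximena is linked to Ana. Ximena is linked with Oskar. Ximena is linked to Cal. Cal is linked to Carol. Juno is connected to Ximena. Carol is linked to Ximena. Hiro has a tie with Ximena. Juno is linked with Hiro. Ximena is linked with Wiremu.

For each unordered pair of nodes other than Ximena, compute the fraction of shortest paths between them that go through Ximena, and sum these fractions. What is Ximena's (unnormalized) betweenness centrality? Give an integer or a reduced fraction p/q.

Pairs whose geodesics pass through Ximena — Oskar–Cal: 1; Oskar–Wiremu: 1; Oskar–Arjun: 1; Oskar–Ana: 1; Oskar–Juno: 1; Oskar–Frank: 1; Oskar–Hiro: 1; Oskar–Carol: 1; Cal–Wiremu: 1; Cal–Arjun: 1; Cal–Ana: 1; Cal–Juno: 1; Cal–Frank: 1; Cal–Hiro: 1 … (+20 more pairs).
All other pairs contribute 0.
Summing the contributions gives betweenness(Ximena) = 34.

34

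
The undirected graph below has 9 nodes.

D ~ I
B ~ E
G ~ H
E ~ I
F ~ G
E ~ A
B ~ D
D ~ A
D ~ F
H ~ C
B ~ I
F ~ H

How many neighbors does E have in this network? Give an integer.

E is directly tied to A, B, and I. That is 3 neighbors, so the degree of E is 3.

3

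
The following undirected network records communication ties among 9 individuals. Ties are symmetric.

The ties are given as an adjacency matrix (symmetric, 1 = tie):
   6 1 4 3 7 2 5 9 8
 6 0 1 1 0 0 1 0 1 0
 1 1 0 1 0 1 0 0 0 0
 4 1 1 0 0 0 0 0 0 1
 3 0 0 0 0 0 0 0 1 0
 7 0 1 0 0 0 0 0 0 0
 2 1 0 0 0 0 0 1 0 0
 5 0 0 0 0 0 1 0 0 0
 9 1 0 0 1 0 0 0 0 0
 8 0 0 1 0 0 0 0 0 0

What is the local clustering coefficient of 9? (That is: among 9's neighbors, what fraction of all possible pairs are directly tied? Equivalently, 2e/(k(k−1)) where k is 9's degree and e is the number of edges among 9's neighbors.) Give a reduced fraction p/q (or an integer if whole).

0

9's neighbors: 3 and 6 (k = 2).
Possible neighbor pairs: C(2,2) = 1. Edges among them: none → e = 0.
Clustering(9) = 0/1.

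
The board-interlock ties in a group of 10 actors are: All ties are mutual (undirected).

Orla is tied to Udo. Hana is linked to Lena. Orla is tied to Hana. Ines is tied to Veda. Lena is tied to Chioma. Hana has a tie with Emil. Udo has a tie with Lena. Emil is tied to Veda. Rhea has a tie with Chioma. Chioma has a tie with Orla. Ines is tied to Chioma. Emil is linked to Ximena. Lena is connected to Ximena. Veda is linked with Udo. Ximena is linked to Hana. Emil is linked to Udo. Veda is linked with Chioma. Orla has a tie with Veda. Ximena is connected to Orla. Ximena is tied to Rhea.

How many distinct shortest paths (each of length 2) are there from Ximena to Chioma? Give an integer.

3

The shortest distance is 2. The length-2 paths are: Ximena–Lena–Chioma; Ximena–Orla–Chioma; Ximena–Rhea–Chioma.
That gives 3 distinct shortest paths.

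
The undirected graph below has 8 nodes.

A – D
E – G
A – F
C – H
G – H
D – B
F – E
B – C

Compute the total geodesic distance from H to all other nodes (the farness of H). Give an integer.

Distances from H: A:4, B:2, C:1, D:3, E:2, F:3, G:1.
Sum = 4 + 2 + 1 + 3 + 2 + 3 + 1 = 16.

16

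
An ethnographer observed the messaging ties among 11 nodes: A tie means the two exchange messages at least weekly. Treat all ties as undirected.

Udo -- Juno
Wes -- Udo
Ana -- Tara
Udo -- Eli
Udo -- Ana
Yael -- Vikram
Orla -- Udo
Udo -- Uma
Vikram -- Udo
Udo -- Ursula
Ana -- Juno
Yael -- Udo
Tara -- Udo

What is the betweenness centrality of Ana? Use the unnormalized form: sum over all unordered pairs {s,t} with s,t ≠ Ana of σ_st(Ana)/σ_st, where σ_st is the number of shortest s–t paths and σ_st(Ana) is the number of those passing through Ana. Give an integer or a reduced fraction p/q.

Pairs whose geodesics pass through Ana — Tara–Juno: 1/2.
All other pairs contribute 0.
Summing the contributions gives betweenness(Ana) = 1/2.

1/2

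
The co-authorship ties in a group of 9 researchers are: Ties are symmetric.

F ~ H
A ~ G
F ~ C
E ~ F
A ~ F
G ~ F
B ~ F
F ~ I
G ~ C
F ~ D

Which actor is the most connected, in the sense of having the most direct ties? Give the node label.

F

Degrees — A:2, B:1, C:2, D:1, E:1, F:8, G:3, H:1, I:1.
The maximum is 8, attained only by F.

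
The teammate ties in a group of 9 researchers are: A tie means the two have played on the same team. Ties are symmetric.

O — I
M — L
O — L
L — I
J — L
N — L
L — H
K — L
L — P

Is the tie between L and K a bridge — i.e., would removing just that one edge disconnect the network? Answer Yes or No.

Yes

Without the L–K edge there is no alternate route between L and K, so the network disconnects. It is a bridge.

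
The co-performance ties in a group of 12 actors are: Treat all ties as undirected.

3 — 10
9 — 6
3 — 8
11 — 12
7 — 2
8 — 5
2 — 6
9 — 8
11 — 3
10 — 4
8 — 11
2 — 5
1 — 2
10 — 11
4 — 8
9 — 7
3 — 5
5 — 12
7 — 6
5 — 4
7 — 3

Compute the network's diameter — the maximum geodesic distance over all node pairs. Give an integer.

4

Eccentricity of each node (its greatest distance to any other): 1:4, 2:3, 3:3, 4:3, 5:2, 6:3, 7:3, 8:3, 9:3, 10:4, 11:4, 12:3.
The maximum eccentricity is 4, realized for instance by the pair 11–1 via 11 – 8 – 5 – 2 – 1. So the diameter is 4.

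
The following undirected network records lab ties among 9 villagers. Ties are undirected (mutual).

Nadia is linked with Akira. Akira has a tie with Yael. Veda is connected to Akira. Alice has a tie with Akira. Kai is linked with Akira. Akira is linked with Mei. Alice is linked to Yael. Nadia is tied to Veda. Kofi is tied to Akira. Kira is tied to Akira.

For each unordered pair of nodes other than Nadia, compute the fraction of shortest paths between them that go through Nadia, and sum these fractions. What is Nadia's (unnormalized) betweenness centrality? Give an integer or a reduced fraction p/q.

No shortest path between any pair of other nodes passes through Nadia.
Summing the contributions gives betweenness(Nadia) = 0.

0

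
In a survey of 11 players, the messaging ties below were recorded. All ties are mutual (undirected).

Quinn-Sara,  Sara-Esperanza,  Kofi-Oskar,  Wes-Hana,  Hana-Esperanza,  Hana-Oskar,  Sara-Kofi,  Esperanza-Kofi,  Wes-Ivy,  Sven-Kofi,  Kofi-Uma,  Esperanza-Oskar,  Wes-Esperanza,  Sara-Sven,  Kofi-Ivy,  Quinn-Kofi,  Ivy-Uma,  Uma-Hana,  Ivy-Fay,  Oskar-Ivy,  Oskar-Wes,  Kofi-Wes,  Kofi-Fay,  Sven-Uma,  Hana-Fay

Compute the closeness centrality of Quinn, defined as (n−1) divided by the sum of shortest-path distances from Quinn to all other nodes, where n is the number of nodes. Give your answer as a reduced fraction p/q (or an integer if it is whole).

Distances from Quinn: Esperanza:2, Fay:2, Hana:3, Ivy:2, Kofi:1, Oskar:2, Sara:1, Sven:2, Uma:2, Wes:2. Sum = 19.
n = 11, so closeness = 10/19.

10/19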